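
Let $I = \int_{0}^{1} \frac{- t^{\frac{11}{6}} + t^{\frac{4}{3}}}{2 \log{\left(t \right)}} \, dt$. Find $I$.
$- \log{\left(17 \right)} + \frac{\log{\left(238 \right)}}{2}$

Consider the one-parameter family: let $I(a) = \int_{0}^{1} \frac{- t^{\frac{11}{6}} + t^{a}}{2 \log{\left(t \right)}} \, dt$.

Since $\dfrac{\partial}{\partial a}\,t^{a} = t^{a} \ln t$, the $\ln t$ in the denominator cancels and
$$\frac{dI}{da} = \int_{0}^{1} \frac{1}{2} t^{a} \, dt = \frac{1}{2} \left[\frac{t^{a+1}}{a+1}\right]_0^1 = \frac{1}{2 \left(a + 1\right)}.$$

Integrating with respect to $a$ gives $I(a) = \log{\left(\frac{\sqrt{102} \sqrt{a + 1}}{17} \right)} + C$.

At $a = \frac{11}{6}$ the integrand is identically $0$, so $I(\frac{11}{6}) = 0$. The closed form gives $0$, hence $C = 0$.

Setting $a = \frac{4}{3}$:
$$I = - \log{\left(17 \right)} + \frac{\log{\left(238 \right)}}{2}.$$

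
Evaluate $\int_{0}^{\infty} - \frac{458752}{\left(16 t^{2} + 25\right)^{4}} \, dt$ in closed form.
$- \frac{3584 \pi}{15625}$

Recall the elementary integral
$$J(a) = \int_{0}^{\infty} - \frac{7}{a^{2} + t^{2}} \, dt = - \frac{7 \pi}{2 a}.$$

Differentiating under the integral sign with respect to $a$,
$$\frac{dJ}{da} = \int_{0}^{\infty} \frac{14 a}{\left(a^{2} + t^{2}\right)^{2}} \, dt = \frac{7 \pi}{2 a^{2}},$$
so $\int_{0}^{\infty} - \frac{7}{\left(a^{2} + t^{2}\right)^{2}} \, dt = - \frac{7 \pi}{4 a^{3}}$.

Repeating — each differentiation of $1/(t^2+a^2)^j$ produces $-2ja/(t^2+a^2)^{j+1}$ — and dividing through by $-2ja$ at each step yields, after $3$ differentiations in total,
$$\int_{0}^{\infty} - \frac{7}{\left(a^{2} + t^{2}\right)^{4}} \, dt = - \frac{35 \pi}{32 a^{7}}.$$

Setting $a = \frac{5}{4}$:
$$I = - \frac{3584 \pi}{15625}.$$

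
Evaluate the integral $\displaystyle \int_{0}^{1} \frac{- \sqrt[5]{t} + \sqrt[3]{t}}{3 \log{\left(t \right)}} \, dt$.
$\log{\left(\frac{\sqrt[3]{30}}{3} \right)}$

Replace the exponent $\frac{1}{5}$ by a parameter $a$: let $I(a) = \int_{0}^{1} \frac{\sqrt[3]{t} - t^{a}}{3 \log{\left(t \right)}} \, dt$.

Since $\dfrac{\partial}{\partial a}\,t^{a} = t^{a} \ln t$, the $\ln t$ in the denominator cancels and
$$\frac{dI}{da} = \int_{0}^{1} - \frac{1}{3} t^{a} \, dt = - \frac{1}{3} \left[\frac{t^{a+1}}{a+1}\right]_0^1 = - \frac{1}{3 a + 3}.$$

Integrating with respect to $a$ gives $I(a) = - \frac{\log{\left(a + 1 \right)}}{3} - \frac{\log{\left(6 \right)}}{3} + \log{\left(2 \right)} + C$.

At $a = \frac{1}{3}$ the integrand is identically $0$, so $I(\frac{1}{3}) = 0$. The closed form gives $0$, hence $C = 0$.

Setting $a = \frac{1}{5}$:
$$I = \log{\left(\frac{\sqrt[3]{30}}{3} \right)}.$$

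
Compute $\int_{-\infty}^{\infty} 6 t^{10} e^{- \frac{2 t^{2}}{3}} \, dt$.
$\frac{688905 \sqrt{6} \sqrt{\pi}}{1024}$

Consider the simpler parametrised integral
$$J(a) = \int_{-\infty}^{\infty} 6 e^{- a t^{2}} \, dt = \frac{6 \sqrt{\pi}}{\sqrt{a}}.$$

Differentiating under the integral sign brings down a factor of $(-t^2)$:
$$\frac{dJ}{da} = \int_{-\infty}^{\infty} - 6 t^{2} e^{- a t^{2}} \, dt = - \frac{3 \sqrt{\pi}}{a^{\frac{3}{2}}}.$$

Repeating $5$ times in total — each differentiation brings down another $(-t^2)$ — gives
$$\frac{d^{5}J}{da^{5}} = \int_{-\infty}^{\infty} - 6 t^{10} e^{- a t^{2}} \, dt = - \frac{2835 \sqrt{\pi}}{16 a^{\frac{11}{2}}},$$
and the integrand here is $(-1)^{5}$ times the target integrand, so $I = (-1)^{5}\,\frac{d^{5}J}{da^{5}} = \frac{2835 \sqrt{\pi}}{16 a^{\frac{11}{2}}}$.

Setting $a = \frac{2}{3}$:
$$I = \frac{688905 \sqrt{6} \sqrt{\pi}}{1024}.$$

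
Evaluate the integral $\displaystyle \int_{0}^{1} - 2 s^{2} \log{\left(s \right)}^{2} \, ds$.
$- \frac{4}{27}$

Begin with the known integral
$$J(a) = \int_{0}^{1} - 2 s^{a} \, ds = - \frac{2}{a + 1}.$$

Differentiating under the integral sign brings down a factor of $\ln s$:
$$\frac{dJ}{da} = \int_{0}^{1} - 2 s^{a} \log{\left(s \right)} \, ds = \frac{2}{\left(a + 1\right)^{2}}.$$

Repeating twice in total — each differentiation brings down another $\ln s$ — gives
$$\frac{d^{2}J}{da^{2}} = \int_{0}^{1} - 2 s^{a} \log{\left(s \right)}^{2} \, ds = - \frac{4}{\left(a + 1\right)^{3}},$$
and the integrand here is exactly the target integrand, so $I = - \frac{4}{\left(a + 1\right)^{3}}$.

Setting $a = 2$:
$$I = - \frac{4}{27}.$$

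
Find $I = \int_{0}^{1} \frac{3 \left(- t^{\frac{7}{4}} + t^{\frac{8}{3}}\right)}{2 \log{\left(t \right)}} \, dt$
$- \frac{3 \log{\left(3 \right)}}{2} + 3 \log{\left(2 \right)}$

Replace the exponent $\frac{7}{4}$ by a parameter $a$: let $I(a) = \int_{0}^{1} \frac{3 \left(t^{\frac{8}{3}} - t^{a}\right)}{2 \log{\left(t \right)}} \, dt$.

Since $\dfrac{\partial}{\partial a}\,t^{a} = t^{a} \ln t$, the $\ln t$ in the denominator cancels and
$$\frac{dI}{da} = \int_{0}^{1} - \frac{3}{2} t^{a} \, dt = - \frac{3}{2} \left[\frac{t^{a+1}}{a+1}\right]_0^1 = - \frac{3}{2 a + 2}.$$

Integrating with respect to $a$ gives $I(a) = - \log{\left(\frac{3 \sqrt{33} \left(a + 1\right)^{\frac{3}{2}}}{121} \right)} + C$.

At $a = \frac{8}{3}$ the integrand is identically $0$, so $I(\frac{8}{3}) = 0$. The closed form gives $0$, hence $C = 0$.

Setting $a = \frac{7}{4}$:
$$I = - \frac{3 \log{\left(3 \right)}}{2} + 3 \log{\left(2 \right)}.$$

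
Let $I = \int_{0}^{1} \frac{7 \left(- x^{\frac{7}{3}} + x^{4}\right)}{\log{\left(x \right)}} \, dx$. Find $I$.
$\log{\left(\frac{2187}{128} \right)}$

Consider the one-parameter family: let $I(a) = \int_{0}^{1} \frac{7 \left(- x^{\frac{7}{3}} + x^{a}\right)}{\log{\left(x \right)}} \, dx$.

Since $\dfrac{\partial}{\partial a}\,x^{a} = x^{a} \ln x$, the $\ln x$ in the denominator cancels and
$$\frac{dI}{da} = \int_{0}^{1} 7 x^{a} \, dx = 7 \left[\frac{x^{a+1}}{a+1}\right]_0^1 = \frac{7}{a + 1}.$$

Integrating with respect to $a$ gives $I(a) = \log{\left(\frac{2187 \left(a + 1\right)^{7}}{10000000} \right)} + C$.

At $a = \frac{7}{3}$ the integrand is identically $0$, so $I(\frac{7}{3}) = 0$. The closed form gives $0$, hence $C = 0$.

Setting $a = 4$:
$$I = \log{\left(\frac{2187}{128} \right)}.$$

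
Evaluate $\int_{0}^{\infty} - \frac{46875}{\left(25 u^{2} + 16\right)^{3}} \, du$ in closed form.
$- \frac{28125 \pi}{16384}$

Recall the elementary integral
$$J(a) = \int_{0}^{\infty} - \frac{3}{a^{2} + u^{2}} \, du = - \frac{3 \pi}{2 a}.$$

Differentiating under the integral sign with respect to $a$,
$$\frac{dJ}{da} = \int_{0}^{\infty} \frac{6 a}{\left(a^{2} + u^{2}\right)^{2}} \, du = \frac{3 \pi}{2 a^{2}},$$
so $\int_{0}^{\infty} - \frac{3}{\left(a^{2} + u^{2}\right)^{2}} \, du = - \frac{3 \pi}{4 a^{3}}$.

Repeating — each differentiation of $1/(u^2+a^2)^j$ produces $-2ja/(u^2+a^2)^{j+1}$ — and dividing through by $-2ja$ at each step yields, after $2$ differentiations in total,
$$\int_{0}^{\infty} - \frac{3}{\left(a^{2} + u^{2}\right)^{3}} \, du = - \frac{9 \pi}{16 a^{5}}.$$

Setting $a = \frac{4}{5}$:
$$I = - \frac{28125 \pi}{16384}.$$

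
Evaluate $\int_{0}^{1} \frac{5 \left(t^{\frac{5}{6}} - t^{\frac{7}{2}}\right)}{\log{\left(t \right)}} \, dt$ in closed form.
$\log{\left(\frac{161051}{14348907} \right)}$

Introduce a parameter $a$ in the exponent: let $I(a) = \int_{0}^{1} \frac{5 \left(- t^{\frac{7}{2}} + t^{a}\right)}{\log{\left(t \right)}} \, dt$.

Since $\dfrac{\partial}{\partial a}\,t^{a} = t^{a} \ln t$, the $\ln t$ in the denominator cancels and
$$\frac{dI}{da} = \int_{0}^{1} 5 t^{a} \, dt = 5 \left[\frac{t^{a+1}}{a+1}\right]_0^1 = \frac{5}{a + 1}.$$

Integrating with respect to $a$ gives $I(a) = \log{\left(\frac{32 \left(a + 1\right)^{5}}{59049} \right)} + C$.

At $a = \frac{7}{2}$ the integrand is identically $0$, so $I(\frac{7}{2}) = 0$. The closed form gives $0$, hence $C = 0$.

Setting $a = \frac{5}{6}$:
$$I = \log{\left(\frac{161051}{14348907} \right)}.$$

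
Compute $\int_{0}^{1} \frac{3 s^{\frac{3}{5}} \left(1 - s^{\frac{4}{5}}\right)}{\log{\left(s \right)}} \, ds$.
$\log{\left(\frac{8}{27} \right)}$

Replace the exponent $\frac{3}{5}$ by a parameter $a$: let $I(a) = \int_{0}^{1} \frac{3 \left(- s^{\frac{7}{5}} + s^{a}\right)}{\log{\left(s \right)}} \, ds$.

Since $\dfrac{\partial}{\partial a}\,s^{a} = s^{a} \ln s$, the $\ln s$ in the denominator cancels and
$$\frac{dI}{da} = \int_{0}^{1} 3 s^{a} \, ds = 3 \left[\frac{s^{a+1}}{a+1}\right]_0^1 = \frac{3}{a + 1}.$$

Integrating with respect to $a$ gives $I(a) = \log{\left(\frac{125 \left(a + 1\right)^{3}}{1728} \right)} + C$.

At $a = \frac{7}{5}$ the integrand is identically $0$, so $I(\frac{7}{5}) = 0$. The closed form gives $0$, hence $C = 0$.

Setting $a = \frac{3}{5}$:
$$I = \log{\left(\frac{8}{27} \right)}.$$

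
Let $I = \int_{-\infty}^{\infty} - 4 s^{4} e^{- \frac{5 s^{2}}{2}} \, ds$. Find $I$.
$- \frac{12 \sqrt{10} \sqrt{\pi}}{125}$

Start from the elementary integral
$$J(a) = \int_{-\infty}^{\infty} - 4 e^{- a s^{2}} \, ds = - \frac{4 \sqrt{\pi}}{\sqrt{a}}.$$

Differentiating under the integral sign brings down a factor of $(-s^2)$:
$$\frac{dJ}{da} = \int_{-\infty}^{\infty} 4 s^{2} e^{- a s^{2}} \, ds = \frac{2 \sqrt{\pi}}{a^{\frac{3}{2}}}.$$

Repeating twice in total — each differentiation brings down another $(-s^2)$ — gives
$$\frac{d^{2}J}{da^{2}} = \int_{-\infty}^{\infty} - 4 s^{4} e^{- a s^{2}} \, ds = - \frac{3 \sqrt{\pi}}{a^{\frac{5}{2}}},$$
and the integrand here is exactly the target integrand, so $I = - \frac{3 \sqrt{\pi}}{a^{\frac{5}{2}}}$.

Setting $a = \frac{5}{2}$:
$$I = - \frac{12 \sqrt{10} \sqrt{\pi}}{125}.$$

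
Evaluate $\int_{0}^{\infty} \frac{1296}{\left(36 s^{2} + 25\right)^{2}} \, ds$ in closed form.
$\frac{54 \pi}{125}$

Recall the elementary integral
$$J(a) = \int_{0}^{\infty} \frac{1}{a^{2} + s^{2}} \, ds = \frac{\pi}{2 a}.$$

Differentiating under the integral sign with respect to $a$,
$$\frac{dJ}{da} = \int_{0}^{\infty} - \frac{2 a}{\left(a^{2} + s^{2}\right)^{2}} \, ds = - \frac{\pi}{2 a^{2}},$$
so $\int_{0}^{\infty} \frac{1}{\left(a^{2} + s^{2}\right)^{2}} \, ds = \frac{\pi}{4 a^{3}}$.

Setting $a = \frac{5}{6}$:
$$I = \frac{54 \pi}{125}.$$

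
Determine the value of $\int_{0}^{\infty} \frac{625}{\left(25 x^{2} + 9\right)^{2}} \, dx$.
$\frac{125 \pi}{108}$

Start from the standard arctangent integral
$$J(a) = \int_{0}^{\infty} \frac{1}{a^{2} + x^{2}} \, dx = \frac{\pi}{2 a}.$$

Differentiating under the integral sign with respect to $a$,
$$\frac{dJ}{da} = \int_{0}^{\infty} - \frac{2 a}{\left(a^{2} + x^{2}\right)^{2}} \, dx = - \frac{\pi}{2 a^{2}},$$
so $\int_{0}^{\infty} \frac{1}{\left(a^{2} + x^{2}\right)^{2}} \, dx = \frac{\pi}{4 a^{3}}$.

Setting $a = \frac{3}{5}$:
$$I = \frac{125 \pi}{108}.$$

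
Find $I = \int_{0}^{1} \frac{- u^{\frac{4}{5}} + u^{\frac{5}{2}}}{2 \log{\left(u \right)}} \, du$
$\log{\left(\frac{\sqrt{70}}{6} \right)}$

Introduce a parameter $a$ in the exponent: let $I(a) = \int_{0}^{1} \frac{u^{\frac{5}{2}} - u^{a}}{2 \log{\left(u \right)}} \, du$.

Since $\dfrac{\partial}{\partial a}\,u^{a} = u^{a} \ln u$, the $\ln u$ in the denominator cancels and
$$\frac{dI}{da} = \int_{0}^{1} - \frac{1}{2} u^{a} \, du = - \frac{1}{2} \left[\frac{u^{a+1}}{a+1}\right]_0^1 = - \frac{1}{2 a + 2}.$$

Integrating with respect to $a$ gives $I(a) = - \frac{\log{\left(a + 1 \right)}}{2} - \frac{\log{\left(2 \right)}}{2} + \frac{\log{\left(7 \right)}}{2} + C$.

At $a = \frac{5}{2}$ the integrand is identically $0$, so $I(\frac{5}{2}) = 0$. The closed form gives $0$, hence $C = 0$.

Setting $a = \frac{4}{5}$:
$$I = \log{\left(\frac{\sqrt{70}}{6} \right)}.$$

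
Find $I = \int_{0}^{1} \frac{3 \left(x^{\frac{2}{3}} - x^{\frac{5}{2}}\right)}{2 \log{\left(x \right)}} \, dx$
$\log{\left(\frac{10 \sqrt{210}}{441} \right)}$

Consider the one-parameter family: let $I(a) = \int_{0}^{1} \frac{3 \left(- x^{\frac{5}{2}} + x^{a}\right)}{2 \log{\left(x \right)}} \, dx$.

Since $\dfrac{\partial}{\partial a}\,x^{a} = x^{a} \ln x$, the $\ln x$ in the denominator cancels and
$$\frac{dI}{da} = \int_{0}^{1} \frac{3}{2} x^{a} \, dx = \frac{3}{2} \left[\frac{x^{a+1}}{a+1}\right]_0^1 = \frac{3}{2 \left(a + 1\right)}.$$

Integrating with respect to $a$ gives $I(a) = \log{\left(\frac{2 \sqrt{14} \left(a + 1\right)^{\frac{3}{2}}}{49} \right)} + C$.

At $a = \frac{5}{2}$ the integrand is identically $0$, so $I(\frac{5}{2}) = 0$. The closed form gives $0$, hence $C = 0$.

Setting $a = \frac{2}{3}$:
$$I = \log{\left(\frac{10 \sqrt{210}}{441} \right)}.$$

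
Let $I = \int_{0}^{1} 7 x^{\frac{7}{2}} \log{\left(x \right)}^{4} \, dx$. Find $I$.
$\frac{1792}{19683}$

Begin with the known integral
$$J(a) = \int_{0}^{1} 7 x^{a} \, dx = \frac{7}{a + 1}.$$

Differentiating under the integral sign brings down a factor of $\ln x$:
$$\frac{dJ}{da} = \int_{0}^{1} 7 x^{a} \log{\left(x \right)} \, dx = - \frac{7}{\left(a + 1\right)^{2}}.$$

Repeating $4$ times in total — each differentiation brings down another $\ln x$ — gives
$$\frac{d^{4}J}{da^{4}} = \int_{0}^{1} 7 x^{a} \log{\left(x \right)}^{4} \, dx = \frac{168}{\left(a + 1\right)^{5}},$$
and the integrand here is exactly the target integrand, so $I = \frac{168}{\left(a + 1\right)^{5}}$.

Setting $a = \frac{7}{2}$:
$$I = \frac{1792}{19683}.$$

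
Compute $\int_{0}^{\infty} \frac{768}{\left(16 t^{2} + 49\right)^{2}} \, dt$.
$\frac{48 \pi}{343}$

Start from the standard arctangent integral
$$J(a) = \int_{0}^{\infty} \frac{3}{a^{2} + t^{2}} \, dt = \frac{3 \pi}{2 a}.$$

Differentiating under the integral sign with respect to $a$,
$$\frac{dJ}{da} = \int_{0}^{\infty} - \frac{6 a}{\left(a^{2} + t^{2}\right)^{2}} \, dt = - \frac{3 \pi}{2 a^{2}},$$
so $\int_{0}^{\infty} \frac{3}{\left(a^{2} + t^{2}\right)^{2}} \, dt = \frac{3 \pi}{4 a^{3}}$.

Setting $a = \frac{7}{4}$:
$$I = \frac{48 \pi}{343}.$$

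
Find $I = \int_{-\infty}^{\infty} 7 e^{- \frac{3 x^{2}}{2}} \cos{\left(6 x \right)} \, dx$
$\frac{7 \sqrt{6} \sqrt{\pi}}{3 e^{6}}$

Define $I(b) = \int_{-\infty}^{\infty} 7 e^{- \frac{3 x^{2}}{2}} \cos{\left(b x \right)} \, dx$.

Differentiating under the integral sign,
$$I'(b) = \int_{-\infty}^{\infty} - 7 x e^{- \frac{3 x^{2}}{2}} \sin{\left(b x \right)} \, dx.$$

Integrate $\int_{-\infty}^{\infty} x \sin(b x)\, e^{- \frac{3 x^{2}}{2}}\, dx$ by parts with $u = \sin(b x)$ and $dv = x\, e^{- \frac{3 x^{2}}{2}}\, dx$, giving $v = - \frac{e^{- \frac{3 x^{2}}{2}}}{3}$. The boundary term vanishes and
$$\int_{-\infty}^{\infty} x \sin(b x)\, e^{- \frac{3 x^{2}}{2}}\, dx = \frac{b}{3} \int_{-\infty}^{\infty} \cos(b x)\, e^{- \frac{3 x^{2}}{2}}\, dx,$$
so $I'(b) = - \frac{b}{3}\, I(b)$.

This is a separable first-order ODE; solving with the initial condition $I(0) = \int_{-\infty}^{\infty} 7 e^{- \frac{3 x^{2}}{2}}\,dx = \frac{7 \sqrt{6} \sqrt{\pi}}{3}$ gives
$$I(b) = \frac{7 \sqrt{6} \sqrt{\pi} e^{- \frac{b^{2}}{6}}}{3}.$$

Setting $b = 6$:
$$I = \frac{7 \sqrt{6} \sqrt{\pi}}{3 e^{6}}.$$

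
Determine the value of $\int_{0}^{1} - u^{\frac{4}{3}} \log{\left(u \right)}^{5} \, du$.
$\frac{87480}{117649}$

Start from the elementary integral
$$J(a) = \int_{0}^{1} - u^{a} \, du = - \frac{1}{a + 1}.$$

Differentiating under the integral sign brings down a factor of $\ln u$:
$$\frac{dJ}{da} = \int_{0}^{1} - u^{a} \log{\left(u \right)} \, du = \frac{1}{\left(a + 1\right)^{2}}.$$

Repeating $5$ times in total — each differentiation brings down another $\ln u$ — gives
$$\frac{d^{5}J}{da^{5}} = \int_{0}^{1} - u^{a} \log{\left(u \right)}^{5} \, du = \frac{120}{\left(a + 1\right)^{6}},$$
and the integrand here is exactly the target integrand, so $I = \frac{120}{\left(a + 1\right)^{6}}$.

Setting $a = \frac{4}{3}$:
$$I = \frac{87480}{117649}.$$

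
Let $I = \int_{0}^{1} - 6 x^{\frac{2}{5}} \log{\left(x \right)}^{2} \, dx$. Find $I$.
$- \frac{1500}{343}$

Consider the simpler parametrised integral
$$J(a) = \int_{0}^{1} - 6 x^{a} \, dx = - \frac{6}{a + 1}.$$

Differentiating under the integral sign brings down a factor of $\ln x$:
$$\frac{dJ}{da} = \int_{0}^{1} - 6 x^{a} \log{\left(x \right)} \, dx = \frac{6}{\left(a + 1\right)^{2}}.$$

Repeating twice in total — each differentiation brings down another $\ln x$ — gives
$$\frac{d^{2}J}{da^{2}} = \int_{0}^{1} - 6 x^{a} \log{\left(x \right)}^{2} \, dx = - \frac{12}{\left(a + 1\right)^{3}},$$
and the integrand here is exactly the target integrand, so $I = - \frac{12}{\left(a + 1\right)^{3}}$.

Setting $a = \frac{2}{5}$:
$$I = - \frac{1500}{343}.$$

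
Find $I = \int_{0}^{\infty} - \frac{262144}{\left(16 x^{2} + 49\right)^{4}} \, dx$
$- \frac{10240 \pi}{823543}$

Start from the standard arctangent integral
$$J(a) = \int_{0}^{\infty} - \frac{4}{a^{2} + x^{2}} \, dx = - \frac{2 \pi}{a}.$$

Differentiating under the integral sign with respect to $a$,
$$\frac{dJ}{da} = \int_{0}^{\infty} \frac{8 a}{\left(a^{2} + x^{2}\right)^{2}} \, dx = \frac{2 \pi}{a^{2}},$$
so $\int_{0}^{\infty} - \frac{4}{\left(a^{2} + x^{2}\right)^{2}} \, dx = - \frac{\pi}{a^{3}}$.

Repeating — each differentiation of $1/(x^2+a^2)^j$ produces $-2ja/(x^2+a^2)^{j+1}$ — and dividing through by $-2ja$ at each step yields, after $3$ differentiations in total,
$$\int_{0}^{\infty} - \frac{4}{\left(a^{2} + x^{2}\right)^{4}} \, dx = - \frac{5 \pi}{8 a^{7}}.$$

Setting $a = \frac{7}{4}$:
$$I = - \frac{10240 \pi}{823543}.$$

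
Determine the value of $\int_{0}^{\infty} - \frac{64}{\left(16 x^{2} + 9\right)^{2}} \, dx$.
$- \frac{4 \pi}{27}$

Begin with the known result
$$J(a) = \int_{0}^{\infty} - \frac{1}{4 \left(a^{2} + x^{2}\right)} \, dx = - \frac{\pi}{8 a}.$$

Differentiating under the integral sign with respect to $a$,
$$\frac{dJ}{da} = \int_{0}^{\infty} \frac{a}{2 \left(a^{2} + x^{2}\right)^{2}} \, dx = \frac{\pi}{8 a^{2}},$$
so $\int_{0}^{\infty} - \frac{1}{4 \left(a^{2} + x^{2}\right)^{2}} \, dx = - \frac{\pi}{16 a^{3}}$.

Setting $a = \frac{3}{4}$:
$$I = - \frac{4 \pi}{27}.$$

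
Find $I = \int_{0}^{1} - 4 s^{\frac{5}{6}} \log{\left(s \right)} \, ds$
$\frac{144}{121}$

Start from the elementary integral
$$J(a) = \int_{0}^{1} - 4 s^{a} \, ds = - \frac{4}{a + 1}.$$

Differentiating under the integral sign brings down a factor of $\ln s$:
$$\frac{dJ}{da} = \int_{0}^{1} - 4 s^{a} \log{\left(s \right)} \, ds = \frac{4}{\left(a + 1\right)^{2}}.$$

The integral on the left is $I$, so $I = \frac{4}{\left(a + 1\right)^{2}}$.

Setting $a = \frac{5}{6}$:
$$I = \frac{144}{121}.$$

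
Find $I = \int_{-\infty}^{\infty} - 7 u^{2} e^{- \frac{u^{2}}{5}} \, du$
$- \frac{35 \sqrt{5} \sqrt{\pi}}{2}$

Begin with the known integral
$$J(a) = \int_{-\infty}^{\infty} - 7 e^{- a u^{2}} \, du = - \frac{7 \sqrt{\pi}}{\sqrt{a}}.$$

Differentiating under the integral sign brings down a factor of $(-u^2)$:
$$\frac{dJ}{da} = \int_{-\infty}^{\infty} 7 u^{2} e^{- a u^{2}} \, du = \frac{7 \sqrt{\pi}}{2 a^{\frac{3}{2}}}.$$

The integral on the left is $-I$, so $I = - \frac{7 \sqrt{\pi}}{2 a^{\frac{3}{2}}}$.

Setting $a = \frac{1}{5}$:
$$I = - \frac{35 \sqrt{5} \sqrt{\pi}}{2}.$$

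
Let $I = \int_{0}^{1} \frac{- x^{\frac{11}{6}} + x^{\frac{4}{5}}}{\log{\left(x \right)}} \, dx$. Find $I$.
$\log{\left(\frac{54}{85} \right)}$

Replace the exponent $\frac{4}{5}$ by a parameter $a$: let $I(a) = \int_{0}^{1} \frac{- x^{\frac{11}{6}} + x^{a}}{\log{\left(x \right)}} \, dx$.

Since $\dfrac{\partial}{\partial a}\,x^{a} = x^{a} \ln x$, the $\ln x$ in the denominator cancels and
$$\frac{dI}{da} = \int_{0}^{1} x^{a} \, dx = \left[\frac{x^{a+1}}{a+1}\right]_0^1 = \frac{1}{a + 1}.$$

Integrating with respect to $a$ gives $I(a) = \log{\left(\frac{6 a}{17} + \frac{6}{17} \right)} + C$.

At $a = \frac{11}{6}$ the integrand is identically $0$, so $I(\frac{11}{6}) = 0$. The closed form gives $0$, hence $C = 0$.

Setting $a = \frac{4}{5}$:
$$I = \log{\left(\frac{54}{85} \right)}.$$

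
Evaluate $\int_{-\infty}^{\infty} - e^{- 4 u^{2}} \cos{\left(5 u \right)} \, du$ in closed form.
$- \frac{\sqrt{\pi}}{2 e^{\frac{25}{16}}}$

Let $b$ denote the cosine frequency and define $I(b) = \int_{-\infty}^{\infty} - e^{- 4 u^{2}} \cos{\left(b u \right)} \, du$.

Differentiating under the integral sign,
$$I'(b) = \int_{-\infty}^{\infty} u e^{- 4 u^{2}} \sin{\left(b u \right)} \, du.$$

Integrate $\int_{-\infty}^{\infty} u \sin(b u)\, e^{- 4 u^{2}}\, du$ by parts with $w = \sin(b u)$ and $dv = u\, e^{- 4 u^{2}}\, du$, giving $v = - \frac{e^{- 4 u^{2}}}{8}$. The boundary term vanishes and
$$\int_{-\infty}^{\infty} u \sin(b u)\, e^{- 4 u^{2}}\, du = \frac{b}{8} \int_{-\infty}^{\infty} \cos(b u)\, e^{- 4 u^{2}}\, du,$$
so $I'(b) = - \frac{b}{8}\, I(b)$.

This is a separable first-order ODE; solving with the initial condition $I(0) = \int_{-\infty}^{\infty} - e^{- 4 u^{2}}\,du = - \frac{\sqrt{\pi}}{2}$ gives
$$I(b) = - \frac{\sqrt{\pi} e^{- \frac{b^{2}}{16}}}{2}.$$

Setting $b = 5$:
$$I = - \frac{\sqrt{\pi}}{2 e^{\frac{25}{16}}}.$$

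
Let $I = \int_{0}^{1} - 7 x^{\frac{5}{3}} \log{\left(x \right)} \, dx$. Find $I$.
$\frac{63}{64}$

Begin with the known integral
$$J(a) = \int_{0}^{1} - 7 x^{a} \, dx = - \frac{7}{a + 1}.$$

Differentiating under the integral sign brings down a factor of $\ln x$:
$$\frac{dJ}{da} = \int_{0}^{1} - 7 x^{a} \log{\left(x \right)} \, dx = \frac{7}{\left(a + 1\right)^{2}}.$$

The integral on the left is $I$, so $I = \frac{7}{\left(a + 1\right)^{2}}$.

Setting $a = \frac{5}{3}$:
$$I = \frac{63}{64}.$$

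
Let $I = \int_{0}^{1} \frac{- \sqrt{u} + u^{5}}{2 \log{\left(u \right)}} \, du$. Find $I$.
$\log{\left(2 \right)}$

Introduce a parameter $a$ in the exponent: let $I(a) = \int_{0}^{1} \frac{- \sqrt{u} + u^{a}}{2 \log{\left(u \right)}} \, du$.

Since $\dfrac{\partial}{\partial a}\,u^{a} = u^{a} \ln u$, the $\ln u$ in the denominator cancels and
$$\frac{dI}{da} = \int_{0}^{1} \frac{1}{2} u^{a} \, du = \frac{1}{2} \left[\frac{u^{a+1}}{a+1}\right]_0^1 = \frac{1}{2 \left(a + 1\right)}.$$

Integrating with respect to $a$ gives $I(a) = \log{\left(\frac{\sqrt{6} \sqrt{a + 1}}{3} \right)} + C$.

At $a = \frac{1}{2}$ the integrand is identically $0$, so $I(\frac{1}{2}) = 0$. The closed form gives $0$, hence $C = 0$.

Setting $a = 5$:
$$I = \log{\left(2 \right)}.$$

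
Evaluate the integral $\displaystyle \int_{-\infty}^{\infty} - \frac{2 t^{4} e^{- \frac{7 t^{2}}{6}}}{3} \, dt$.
$- \frac{18 \sqrt{42} \sqrt{\pi}}{343}$

Begin with the known integral
$$J(a) = \int_{-\infty}^{\infty} - \frac{2 e^{- a t^{2}}}{3} \, dt = - \frac{2 \sqrt{\pi}}{3 \sqrt{a}}.$$

Differentiating under the integral sign brings down a factor of $(-t^2)$:
$$\frac{dJ}{da} = \int_{-\infty}^{\infty} \frac{2 t^{2} e^{- a t^{2}}}{3} \, dt = \frac{\sqrt{\pi}}{3 a^{\frac{3}{2}}}.$$

Repeating twice in total — each differentiation brings down another $(-t^2)$ — gives
$$\frac{d^{2}J}{da^{2}} = \int_{-\infty}^{\infty} - \frac{2 t^{4} e^{- a t^{2}}}{3} \, dt = - \frac{\sqrt{\pi}}{2 a^{\frac{5}{2}}},$$
and the integrand here is exactly the target integrand, so $I = - \frac{\sqrt{\pi}}{2 a^{\frac{5}{2}}}$.

Setting $a = \frac{7}{6}$:
$$I = - \frac{18 \sqrt{42} \sqrt{\pi}}{343}.$$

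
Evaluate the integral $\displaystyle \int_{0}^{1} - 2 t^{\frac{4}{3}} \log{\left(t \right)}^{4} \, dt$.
$- \frac{11664}{16807}$

Consider the simpler parametrised integral
$$J(a) = \int_{0}^{1} - 2 t^{a} \, dt = - \frac{2}{a + 1}.$$

Differentiating under the integral sign brings down a factor of $\ln t$:
$$\frac{dJ}{da} = \int_{0}^{1} - 2 t^{a} \log{\left(t \right)} \, dt = \frac{2}{\left(a + 1\right)^{2}}.$$

Repeating $4$ times in total — each differentiation brings down another $\ln t$ — gives
$$\frac{d^{4}J}{da^{4}} = \int_{0}^{1} - 2 t^{a} \log{\left(t \right)}^{4} \, dt = - \frac{48}{\left(a + 1\right)^{5}},$$
and the integrand here is exactly the target integrand, so $I = - \frac{48}{\left(a + 1\right)^{5}}$.

Setting $a = \frac{4}{3}$:
$$I = - \frac{11664}{16807}.$$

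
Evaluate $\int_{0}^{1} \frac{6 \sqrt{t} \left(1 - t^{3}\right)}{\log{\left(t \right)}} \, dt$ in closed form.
$- \log{\left(729 \right)}$

Introduce a parameter $a$ in the exponent: let $I(a) = \int_{0}^{1} \frac{6 \left(\sqrt{t} - t^{a}\right)}{\log{\left(t \right)}} \, dt$.

Since $\dfrac{\partial}{\partial a}\,t^{a} = t^{a} \ln t$, the $\ln t$ in the denominator cancels and
$$\frac{dI}{da} = \int_{0}^{1} -6 t^{a} \, dt = -6 \left[\frac{t^{a+1}}{a+1}\right]_0^1 = - \frac{6}{a + 1}.$$

Integrating with respect to $a$ gives $I(a) = - \log{\left(\frac{64 \left(a + 1\right)^{6}}{729} \right)} + C$.

At $a = \frac{1}{2}$ the integrand is identically $0$, so $I(\frac{1}{2}) = 0$. The closed form gives $0$, hence $C = 0$.

Setting $a = \frac{7}{2}$:
$$I = - \log{\left(729 \right)}.$$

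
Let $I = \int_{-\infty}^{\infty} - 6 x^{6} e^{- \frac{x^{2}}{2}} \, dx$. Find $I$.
$- 90 \sqrt{2} \sqrt{\pi}$

Begin with the known integral
$$J(a) = \int_{-\infty}^{\infty} - 6 e^{- a x^{2}} \, dx = - \frac{6 \sqrt{\pi}}{\sqrt{a}}.$$

Differentiating under the integral sign brings down a factor of $(-x^2)$:
$$\frac{dJ}{da} = \int_{-\infty}^{\infty} 6 x^{2} e^{- a x^{2}} \, dx = \frac{3 \sqrt{\pi}}{a^{\frac{3}{2}}}.$$

Repeating $3$ times in total — each differentiation brings down another $(-x^2)$ — gives
$$\frac{d^{3}J}{da^{3}} = \int_{-\infty}^{\infty} 6 x^{6} e^{- a x^{2}} \, dx = \frac{45 \sqrt{\pi}}{4 a^{\frac{7}{2}}},$$
and the integrand here is $(-1)^{3}$ times the target integrand, so $I = (-1)^{3}\,\frac{d^{3}J}{da^{3}} = - \frac{45 \sqrt{\pi}}{4 a^{\frac{7}{2}}}$.

Setting $a = \frac{1}{2}$:
$$I = - 90 \sqrt{2} \sqrt{\pi}.$$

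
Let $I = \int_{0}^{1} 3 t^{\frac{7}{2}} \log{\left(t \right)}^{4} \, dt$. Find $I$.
$\frac{256}{6561}$

Begin with the known integral
$$J(a) = \int_{0}^{1} 3 t^{a} \, dt = \frac{3}{a + 1}.$$

Differentiating under the integral sign brings down a factor of $\ln t$:
$$\frac{dJ}{da} = \int_{0}^{1} 3 t^{a} \log{\left(t \right)} \, dt = - \frac{3}{\left(a + 1\right)^{2}}.$$

Repeating $4$ times in total — each differentiation brings down another $\ln t$ — gives
$$\frac{d^{4}J}{da^{4}} = \int_{0}^{1} 3 t^{a} \log{\left(t \right)}^{4} \, dt = \frac{72}{\left(a + 1\right)^{5}},$$
and the integrand here is exactly the target integrand, so $I = \frac{72}{\left(a + 1\right)^{5}}$.

Setting $a = \frac{7}{2}$:
$$I = \frac{256}{6561}.$$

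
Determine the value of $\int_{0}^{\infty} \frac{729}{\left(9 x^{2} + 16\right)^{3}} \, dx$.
$\frac{729 \pi}{16384}$

Recall the elementary integral
$$J(a) = \int_{0}^{\infty} \frac{1}{a^{2} + x^{2}} \, dx = \frac{\pi}{2 a}.$$

Differentiating under the integral sign with respect to $a$,
$$\frac{dJ}{da} = \int_{0}^{\infty} - \frac{2 a}{\left(a^{2} + x^{2}\right)^{2}} \, dx = - \frac{\pi}{2 a^{2}},$$
so $\int_{0}^{\infty} \frac{1}{\left(a^{2} + x^{2}\right)^{2}} \, dx = \frac{\pi}{4 a^{3}}$.

Repeating — each differentiation of $1/(x^2+a^2)^j$ produces $-2ja/(x^2+a^2)^{j+1}$ — and dividing through by $-2ja$ at each step yields, after $2$ differentiations in total,
$$\int_{0}^{\infty} \frac{1}{\left(a^{2} + x^{2}\right)^{3}} \, dx = \frac{3 \pi}{16 a^{5}}.$$

Setting $a = \frac{4}{3}$:
$$I = \frac{729 \pi}{16384}.$$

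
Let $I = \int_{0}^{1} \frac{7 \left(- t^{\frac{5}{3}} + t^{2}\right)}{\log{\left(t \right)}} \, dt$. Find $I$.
$\log{\left(\frac{4782969}{2097152} \right)}$

Replace the exponent $2$ by a parameter $a$: let $I(a) = \int_{0}^{1} \frac{7 \left(- t^{\frac{5}{3}} + t^{a}\right)}{\log{\left(t \right)}} \, dt$.

Since $\dfrac{\partial}{\partial a}\,t^{a} = t^{a} \ln t$, the $\ln t$ in the denominator cancels and
$$\frac{dI}{da} = \int_{0}^{1} 7 t^{a} \, dt = 7 \left[\frac{t^{a+1}}{a+1}\right]_0^1 = \frac{7}{a + 1}.$$

Integrating with respect to $a$ gives $I(a) = \log{\left(\frac{2187 \left(a + 1\right)^{7}}{2097152} \right)} + C$.

At $a = \frac{5}{3}$ the integrand is identically $0$, so $I(\frac{5}{3}) = 0$. The closed form gives $0$, hence $C = 0$.

Setting $a = 2$:
$$I = \log{\left(\frac{4782969}{2097152} \right)}.$$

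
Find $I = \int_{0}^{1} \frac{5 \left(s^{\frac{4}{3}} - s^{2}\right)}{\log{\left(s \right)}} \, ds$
$\log{\left(\frac{16807}{59049} \right)}$

Replace the exponent $\frac{4}{3}$ by a parameter $a$: let $I(a) = \int_{0}^{1} \frac{5 \left(- s^{2} + s^{a}\right)}{\log{\left(s \right)}} \, ds$.

Since $\dfrac{\partial}{\partial a}\,s^{a} = s^{a} \ln s$, the $\ln s$ in the denominator cancels and
$$\frac{dI}{da} = \int_{0}^{1} 5 s^{a} \, ds = 5 \left[\frac{s^{a+1}}{a+1}\right]_0^1 = \frac{5}{a + 1}.$$

Integrating with respect to $a$ gives $I(a) = \log{\left(\frac{\left(a + 1\right)^{5}}{243} \right)} + C$.

At $a = 2$ the integrand is identically $0$, so $I(2) = 0$. The closed form gives $0$, hence $C = 0$.

Setting $a = \frac{4}{3}$:
$$I = \log{\left(\frac{16807}{59049} \right)}.$$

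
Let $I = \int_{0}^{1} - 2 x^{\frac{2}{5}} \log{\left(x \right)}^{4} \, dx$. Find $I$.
$- \frac{150000}{16807}$

Start from the elementary integral
$$J(a) = \int_{0}^{1} - 2 x^{a} \, dx = - \frac{2}{a + 1}.$$

Differentiating under the integral sign brings down a factor of $\ln x$:
$$\frac{dJ}{da} = \int_{0}^{1} - 2 x^{a} \log{\left(x \right)} \, dx = \frac{2}{\left(a + 1\right)^{2}}.$$

Repeating $4$ times in total — each differentiation brings down another $\ln x$ — gives
$$\frac{d^{4}J}{da^{4}} = \int_{0}^{1} - 2 x^{a} \log{\left(x \right)}^{4} \, dx = - \frac{48}{\left(a + 1\right)^{5}},$$
and the integrand here is exactly the target integrand, so $I = - \frac{48}{\left(a + 1\right)^{5}}$.

Setting $a = \frac{2}{5}$:
$$I = - \frac{150000}{16807}.$$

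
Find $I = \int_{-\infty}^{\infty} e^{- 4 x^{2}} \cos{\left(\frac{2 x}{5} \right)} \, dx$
$\frac{\sqrt{\pi}}{2 e^{\frac{1}{100}}}$

Define $I(b) = \int_{-\infty}^{\infty} e^{- 4 x^{2}} \cos{\left(b x \right)} \, dx$.

Differentiating under the integral sign,
$$I'(b) = \int_{-\infty}^{\infty} - x e^{- 4 x^{2}} \sin{\left(b x \right)} \, dx.$$

Integrate $\int_{-\infty}^{\infty} x \sin(b x)\, e^{- 4 x^{2}}\, dx$ by parts with $u = \sin(b x)$ and $dv = x\, e^{- 4 x^{2}}\, dx$, giving $v = - \frac{e^{- 4 x^{2}}}{8}$. The boundary term vanishes and
$$\int_{-\infty}^{\infty} x \sin(b x)\, e^{- 4 x^{2}}\, dx = \frac{b}{8} \int_{-\infty}^{\infty} \cos(b x)\, e^{- 4 x^{2}}\, dx,$$
so $I'(b) = - \frac{b}{8}\, I(b)$.

This is a separable first-order ODE; solving with the initial condition $I(0) = \int_{-\infty}^{\infty} e^{- 4 x^{2}}\,dx = \frac{\sqrt{\pi}}{2}$ gives
$$I(b) = \frac{\sqrt{\pi} e^{- \frac{b^{2}}{16}}}{2}.$$

Setting $b = \frac{2}{5}$:
$$I = \frac{\sqrt{\pi}}{2 e^{\frac{1}{100}}}.$$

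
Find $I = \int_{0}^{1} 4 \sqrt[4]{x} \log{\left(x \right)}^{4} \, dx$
$\frac{98304}{3125}$

Start from the elementary integral
$$J(a) = \int_{0}^{1} 4 x^{a} \, dx = \frac{4}{a + 1}.$$

Differentiating under the integral sign brings down a factor of $\ln x$:
$$\frac{dJ}{da} = \int_{0}^{1} 4 x^{a} \log{\left(x \right)} \, dx = - \frac{4}{\left(a + 1\right)^{2}}.$$

Repeating $4$ times in total — each differentiation brings down another $\ln x$ — gives
$$\frac{d^{4}J}{da^{4}} = \int_{0}^{1} 4 x^{a} \log{\left(x \right)}^{4} \, dx = \frac{96}{\left(a + 1\right)^{5}},$$
and the integrand here is exactly the target integrand, so $I = \frac{96}{\left(a + 1\right)^{5}}$.

Setting $a = \frac{1}{4}$:
$$I = \frac{98304}{3125}.$$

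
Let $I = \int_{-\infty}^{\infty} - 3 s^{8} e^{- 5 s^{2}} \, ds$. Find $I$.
$- \frac{63 \sqrt{5} \sqrt{\pi}}{10000}$

Begin with the known integral
$$J(a) = \int_{-\infty}^{\infty} - 3 e^{- a s^{2}} \, ds = - \frac{3 \sqrt{\pi}}{\sqrt{a}}.$$

Differentiating under the integral sign brings down a factor of $(-s^2)$:
$$\frac{dJ}{da} = \int_{-\infty}^{\infty} 3 s^{2} e^{- a s^{2}} \, ds = \frac{3 \sqrt{\pi}}{2 a^{\frac{3}{2}}}.$$

Repeating $4$ times in total — each differentiation brings down another $(-s^2)$ — gives
$$\frac{d^{4}J}{da^{4}} = \int_{-\infty}^{\infty} - 3 s^{8} e^{- a s^{2}} \, ds = - \frac{315 \sqrt{\pi}}{16 a^{\frac{9}{2}}},$$
and the integrand here is exactly the target integrand, so $I = - \frac{315 \sqrt{\pi}}{16 a^{\frac{9}{2}}}$.

Setting $a = 5$:
$$I = - \frac{63 \sqrt{5} \sqrt{\pi}}{10000}.$$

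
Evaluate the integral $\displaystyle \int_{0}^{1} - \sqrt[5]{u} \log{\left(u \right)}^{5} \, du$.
$\frac{78125}{1944}$

Begin with the known integral
$$J(a) = \int_{0}^{1} - u^{a} \, du = - \frac{1}{a + 1}.$$

Differentiating under the integral sign brings down a factor of $\ln u$:
$$\frac{dJ}{da} = \int_{0}^{1} - u^{a} \log{\left(u \right)} \, du = \frac{1}{\left(a + 1\right)^{2}}.$$

Repeating $5$ times in total — each differentiation brings down another $\ln u$ — gives
$$\frac{d^{5}J}{da^{5}} = \int_{0}^{1} - u^{a} \log{\left(u \right)}^{5} \, du = \frac{120}{\left(a + 1\right)^{6}},$$
and the integrand here is exactly the target integrand, so $I = \frac{120}{\left(a + 1\right)^{6}}$.

Setting $a = \frac{1}{5}$:
$$I = \frac{78125}{1944}.$$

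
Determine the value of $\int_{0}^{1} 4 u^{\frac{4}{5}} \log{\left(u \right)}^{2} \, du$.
$\frac{1000}{729}$

Start from the elementary integral
$$J(a) = \int_{0}^{1} 4 u^{a} \, du = \frac{4}{a + 1}.$$

Differentiating under the integral sign brings down a factor of $\ln u$:
$$\frac{dJ}{da} = \int_{0}^{1} 4 u^{a} \log{\left(u \right)} \, du = - \frac{4}{\left(a + 1\right)^{2}}.$$

Repeating twice in total — each differentiation brings down another $\ln u$ — gives
$$\frac{d^{2}J}{da^{2}} = \int_{0}^{1} 4 u^{a} \log{\left(u \right)}^{2} \, du = \frac{8}{\left(a + 1\right)^{3}},$$
and the integrand here is exactly the target integrand, so $I = \frac{8}{\left(a + 1\right)^{3}}$.

Setting $a = \frac{4}{5}$:
$$I = \frac{1000}{729}.$$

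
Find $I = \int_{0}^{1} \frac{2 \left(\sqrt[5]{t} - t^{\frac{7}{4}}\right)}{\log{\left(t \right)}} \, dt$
$- \log{\left(\frac{3025}{576} \right)}$

Introduce a parameter $a$ in the exponent: let $I(a) = \int_{0}^{1} \frac{2 \left(\sqrt[5]{t} - t^{a}\right)}{\log{\left(t \right)}} \, dt$.

Since $\dfrac{\partial}{\partial a}\,t^{a} = t^{a} \ln t$, the $\ln t$ in the denominator cancels and
$$\frac{dI}{da} = \int_{0}^{1} -2 t^{a} \, dt = -2 \left[\frac{t^{a+1}}{a+1}\right]_0^1 = - \frac{2}{a + 1}.$$

Integrating with respect to $a$ gives $I(a) = - \log{\left(\frac{25 \left(a + 1\right)^{2}}{36} \right)} + C$.

At $a = \frac{1}{5}$ the integrand is identically $0$, so $I(\frac{1}{5}) = 0$. The closed form gives $0$, hence $C = 0$.

Setting $a = \frac{7}{4}$:
$$I = - \log{\left(\frac{3025}{576} \right)}.$$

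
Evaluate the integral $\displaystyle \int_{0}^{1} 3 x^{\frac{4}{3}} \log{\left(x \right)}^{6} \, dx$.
$\frac{4723920}{823543}$

Begin with the known integral
$$J(a) = \int_{0}^{1} 3 x^{a} \, dx = \frac{3}{a + 1}.$$

Differentiating under the integral sign brings down a factor of $\ln x$:
$$\frac{dJ}{da} = \int_{0}^{1} 3 x^{a} \log{\left(x \right)} \, dx = - \frac{3}{\left(a + 1\right)^{2}}.$$

Repeating $6$ times in total — each differentiation brings down another $\ln x$ — gives
$$\frac{d^{6}J}{da^{6}} = \int_{0}^{1} 3 x^{a} \log{\left(x \right)}^{6} \, dx = \frac{2160}{\left(a + 1\right)^{7}},$$
and the integrand here is exactly the target integrand, so $I = \frac{2160}{\left(a + 1\right)^{7}}$.

Setting $a = \frac{4}{3}$:
$$I = \frac{4723920}{823543}.$$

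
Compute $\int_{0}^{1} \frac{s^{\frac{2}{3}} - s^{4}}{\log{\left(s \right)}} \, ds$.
$- \log{\left(3 \right)}$

Replace the exponent $\frac{2}{3}$ by a parameter $a$: let $I(a) = \int_{0}^{1} \frac{- s^{4} + s^{a}}{\log{\left(s \right)}} \, ds$.

Since $\dfrac{\partial}{\partial a}\,s^{a} = s^{a} \ln s$, the $\ln s$ in the denominator cancels and
$$\frac{dI}{da} = \int_{0}^{1} s^{a} \, ds = \left[\frac{s^{a+1}}{a+1}\right]_0^1 = \frac{1}{a + 1}.$$

Integrating with respect to $a$ gives $I(a) = \log{\left(\frac{a}{5} + \frac{1}{5} \right)} + C$.

At $a = 4$ the integrand is identically $0$, so $I(4) = 0$. The closed form gives $0$, hence $C = 0$.

Setting $a = \frac{2}{3}$:
$$I = - \log{\left(3 \right)}.$$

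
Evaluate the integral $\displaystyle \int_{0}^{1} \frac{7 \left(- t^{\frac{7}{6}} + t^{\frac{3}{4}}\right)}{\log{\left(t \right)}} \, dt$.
$- \log{\left(\frac{8031810176}{1801088541} \right)}$

Replace the exponent $\frac{7}{6}$ by a parameter $a$: let $I(a) = \int_{0}^{1} \frac{7 \left(t^{\frac{3}{4}} - t^{a}\right)}{\log{\left(t \right)}} \, dt$.

Since $\dfrac{\partial}{\partial a}\,t^{a} = t^{a} \ln t$, the $\ln t$ in the denominator cancels and
$$\frac{dI}{da} = \int_{0}^{1} -7 t^{a} \, dt = -7 \left[\frac{t^{a+1}}{a+1}\right]_0^1 = - \frac{7}{a + 1}.$$

Integrating with respect to $a$ gives $I(a) = - \log{\left(\frac{16384 \left(a + 1\right)^{7}}{823543} \right)} + C$.

At $a = \frac{3}{4}$ the integrand is identically $0$, so $I(\frac{3}{4}) = 0$. The closed form gives $0$, hence $C = 0$.

Setting $a = \frac{7}{6}$:
$$I = - \log{\left(\frac{8031810176}{1801088541} \right)}.$$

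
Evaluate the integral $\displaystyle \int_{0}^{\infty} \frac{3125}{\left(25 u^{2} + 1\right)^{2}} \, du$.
$\frac{625 \pi}{4}$

Begin with the known result
$$J(a) = \int_{0}^{\infty} \frac{5}{a^{2} + u^{2}} \, du = \frac{5 \pi}{2 a}.$$

Differentiating under the integral sign with respect to $a$,
$$\frac{dJ}{da} = \int_{0}^{\infty} - \frac{10 a}{\left(a^{2} + u^{2}\right)^{2}} \, du = - \frac{5 \pi}{2 a^{2}},$$
so $\int_{0}^{\infty} \frac{5}{\left(a^{2} + u^{2}\right)^{2}} \, du = \frac{5 \pi}{4 a^{3}}$.

Setting $a = \frac{1}{5}$:
$$I = \frac{625 \pi}{4}.$$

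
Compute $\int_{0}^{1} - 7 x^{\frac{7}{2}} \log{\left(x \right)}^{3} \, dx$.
$\frac{224}{2187}$

Begin with the known integral
$$J(a) = \int_{0}^{1} - 7 x^{a} \, dx = - \frac{7}{a + 1}.$$

Differentiating under the integral sign brings down a factor of $\ln x$:
$$\frac{dJ}{da} = \int_{0}^{1} - 7 x^{a} \log{\left(x \right)} \, dx = \frac{7}{\left(a + 1\right)^{2}}.$$

Repeating $3$ times in total — each differentiation brings down another $\ln x$ — gives
$$\frac{d^{3}J}{da^{3}} = \int_{0}^{1} - 7 x^{a} \log{\left(x \right)}^{3} \, dx = \frac{42}{\left(a + 1\right)^{4}},$$
and the integrand here is exactly the target integrand, so $I = \frac{42}{\left(a + 1\right)^{4}}$.

Setting $a = \frac{7}{2}$:
$$I = \frac{224}{2187}.$$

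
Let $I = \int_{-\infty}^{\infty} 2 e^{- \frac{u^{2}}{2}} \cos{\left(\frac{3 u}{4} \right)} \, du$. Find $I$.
$\frac{2 \sqrt{2} \sqrt{\pi}}{e^{\frac{9}{32}}}$

Define $I(b) = \int_{-\infty}^{\infty} 2 e^{- \frac{u^{2}}{2}} \cos{\left(b u \right)} \, du$.

Differentiating under the integral sign,
$$I'(b) = \int_{-\infty}^{\infty} - 2 u e^{- \frac{u^{2}}{2}} \sin{\left(b u \right)} \, du.$$

Integrate $\int_{-\infty}^{\infty} u \sin(b u)\, e^{- \frac{u^{2}}{2}}\, du$ by parts with $w = \sin(b u)$ and $dv = u\, e^{- \frac{u^{2}}{2}}\, du$, giving $v = - e^{- \frac{u^{2}}{2}}$. The boundary term vanishes and
$$\int_{-\infty}^{\infty} u \sin(b u)\, e^{- \frac{u^{2}}{2}}\, du = b \int_{-\infty}^{\infty} \cos(b u)\, e^{- \frac{u^{2}}{2}}\, du,$$
so $I'(b) = - b\, I(b)$.

This is a separable first-order ODE; solving with the initial condition $I(0) = \int_{-\infty}^{\infty} 2 e^{- \frac{u^{2}}{2}}\,du = 2 \sqrt{2} \sqrt{\pi}$ gives
$$I(b) = 2 \sqrt{2} \sqrt{\pi} e^{- \frac{b^{2}}{2}}.$$

Setting $b = \frac{3}{4}$:
$$I = \frac{2 \sqrt{2} \sqrt{\pi}}{e^{\frac{9}{32}}}.$$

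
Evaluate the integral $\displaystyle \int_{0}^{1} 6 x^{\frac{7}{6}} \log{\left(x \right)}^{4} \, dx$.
$\frac{1119744}{371293}$

Consider the simpler parametrised integral
$$J(a) = \int_{0}^{1} 6 x^{a} \, dx = \frac{6}{a + 1}.$$

Differentiating under the integral sign brings down a factor of $\ln x$:
$$\frac{dJ}{da} = \int_{0}^{1} 6 x^{a} \log{\left(x \right)} \, dx = - \frac{6}{\left(a + 1\right)^{2}}.$$

Repeating $4$ times in total — each differentiation brings down another $\ln x$ — gives
$$\frac{d^{4}J}{da^{4}} = \int_{0}^{1} 6 x^{a} \log{\left(x \right)}^{4} \, dx = \frac{144}{\left(a + 1\right)^{5}},$$
and the integrand here is exactly the target integrand, so $I = \frac{144}{\left(a + 1\right)^{5}}$.

Setting $a = \frac{7}{6}$:
$$I = \frac{1119744}{371293}.$$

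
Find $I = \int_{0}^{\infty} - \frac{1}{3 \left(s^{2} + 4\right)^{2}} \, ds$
$- \frac{\pi}{96}$

Recall the elementary integral
$$J(a) = \int_{0}^{\infty} - \frac{1}{3 \left(a^{2} + s^{2}\right)} \, ds = - \frac{\pi}{6 a}.$$

Differentiating under the integral sign with respect to $a$,
$$\frac{dJ}{da} = \int_{0}^{\infty} \frac{2 a}{3 \left(a^{2} + s^{2}\right)^{2}} \, ds = \frac{\pi}{6 a^{2}},$$
so $\int_{0}^{\infty} - \frac{1}{3 \left(a^{2} + s^{2}\right)^{2}} \, ds = - \frac{\pi}{12 a^{3}}$.

Setting $a = 2$:
$$I = - \frac{\pi}{96}.$$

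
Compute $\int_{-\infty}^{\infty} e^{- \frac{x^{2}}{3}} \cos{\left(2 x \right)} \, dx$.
$\frac{\sqrt{3} \sqrt{\pi}}{e^{3}}$

Treat the cosine frequency as a parameter and define $I(b) = \int_{-\infty}^{\infty} e^{- \frac{x^{2}}{3}} \cos{\left(b x \right)} \, dx$.

Differentiating under the integral sign,
$$I'(b) = \int_{-\infty}^{\infty} - x e^{- \frac{x^{2}}{3}} \sin{\left(b x \right)} \, dx.$$

Integrate $\int_{-\infty}^{\infty} x \sin(b x)\, e^{- \frac{x^{2}}{3}}\, dx$ by parts with $u = \sin(b x)$ and $dv = x\, e^{- \frac{x^{2}}{3}}\, dx$, giving $v = - \frac{3 e^{- \frac{x^{2}}{3}}}{2}$. The boundary term vanishes and
$$\int_{-\infty}^{\infty} x \sin(b x)\, e^{- \frac{x^{2}}{3}}\, dx = \frac{3 b}{2} \int_{-\infty}^{\infty} \cos(b x)\, e^{- \frac{x^{2}}{3}}\, dx,$$
so $I'(b) = - \frac{3 b}{2}\, I(b)$.

This is a separable first-order ODE; solving with the initial condition $I(0) = \int_{-\infty}^{\infty} e^{- \frac{x^{2}}{3}}\,dx = \sqrt{3} \sqrt{\pi}$ gives
$$I(b) = \sqrt{3} \sqrt{\pi} e^{- \frac{3 b^{2}}{4}}.$$

Setting $b = 2$:
$$I = \frac{\sqrt{3} \sqrt{\pi}}{e^{3}}.$$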